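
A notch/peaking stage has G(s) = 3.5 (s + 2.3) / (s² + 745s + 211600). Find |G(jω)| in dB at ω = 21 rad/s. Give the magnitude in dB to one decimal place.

|j21 + 2.3| = √(21² + 2.3²) = 21.13
|(j21)² + 745(j21) + 211600| = |2.1116e+05 + j15645| = 2.117e+05
|G(j21)| = 3.5 × 21.13 / 2.117e+05 = 0.0003492
20 log₁₀(0.0003492) = -69.14 dB

-69.1 dB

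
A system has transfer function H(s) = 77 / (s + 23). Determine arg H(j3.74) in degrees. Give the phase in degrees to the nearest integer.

∠(j3.74 + 23) = arctan(3.74/23) = 9.24°
∠H(j3.74) = −9.24° = -9.24°

-9°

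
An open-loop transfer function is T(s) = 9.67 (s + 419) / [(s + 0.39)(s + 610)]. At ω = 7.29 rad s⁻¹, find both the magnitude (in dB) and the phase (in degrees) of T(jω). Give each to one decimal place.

|T| = -0.8 dB, ∠T = -86.6 deg

|j7.29 + 419| = √(7.29² + 419²) = 419.1
|j7.29 + 0.39| = √(7.29² + 0.39²) = 7.3
|j7.29 + 610| = √(7.29² + 610²) = 610
|T(j7.29)| = 9.67 × 419.1 / (7.3 × 610) = 0.90991
20 log₁₀(0.90991) = -0.82 dB
∠(j7.29 + 419) = arctan(7.29/419) = 1.00°
∠(j7.29 + 0.39) = arctan(7.29/0.39) = 86.94°
∠(j7.29 + 610) = arctan(7.29/610) = 0.68°
∠T(j7.29) = 1.00° − (86.94° + 0.68°) = -86.63°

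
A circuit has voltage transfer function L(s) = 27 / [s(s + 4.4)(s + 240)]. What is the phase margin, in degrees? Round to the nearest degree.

Gain crossover: |L(jω)| = 1 at ω ≈ 0.0256 rad/s.
∠L(j0.0256) = −90° − arctan(0.0256/4.4) − arctan(0.0256/240) ≈ -90.34°
PM = 180° + (-90.34°) = 89.66°

90°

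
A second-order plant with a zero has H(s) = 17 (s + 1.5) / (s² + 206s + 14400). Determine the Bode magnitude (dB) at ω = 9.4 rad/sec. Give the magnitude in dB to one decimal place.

-39.0 dB

|j9.4 + 1.5| = √(9.4² + 1.5²) = 9.519
|(j9.4)² + 206(j9.4) + 14400| = |14312 + j1936.4| = 1.444e+04
|H(j9.4)| = 17 × 9.519 / 1.444e+04 = 0.011205
20 log₁₀(0.011205) = -39.01 dB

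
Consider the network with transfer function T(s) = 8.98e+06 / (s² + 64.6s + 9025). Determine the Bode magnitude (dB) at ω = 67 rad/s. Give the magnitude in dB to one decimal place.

63.1 dB

|(j67)² + 64.6(j67) + 9025| = |4536 + j4328.2| = 6270
|T(j67)| = 8.98e+06 / 6270 = 1432.3
20 log₁₀(1432.3) = 63.12 dB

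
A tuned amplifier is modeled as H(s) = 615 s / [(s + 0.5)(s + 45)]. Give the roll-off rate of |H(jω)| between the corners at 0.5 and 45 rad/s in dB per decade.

0 dB/decade

In this band the factors already past their corner are: 1 differentiator zero, pole at 0.5; net slope = 0 dB/decade.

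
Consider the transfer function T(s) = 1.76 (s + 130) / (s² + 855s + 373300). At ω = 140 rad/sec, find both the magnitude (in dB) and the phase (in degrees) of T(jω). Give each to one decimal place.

|T| = -60.9 dB, ∠T = 28.4 deg

|j140 + 130| = √(140² + 130²) = 191
|(j140)² + 855(j140) + 373300| = |3.537e+05 + j1.197e+05| = 3.734e+05
|T(j140)| = 1.76 × 191 / 3.734e+05 = 0.00090049
20 log₁₀(0.00090049) = -60.91 dB
∠(j140 + 130) = arctan(140/130) = 47.12°
∠[(j140)² + 855(j140) + 373300] = ∠[3.537e+05 + j1.197e+05] = 18.70°
∠T(j140) = 47.12° − 18.70° = 28.42°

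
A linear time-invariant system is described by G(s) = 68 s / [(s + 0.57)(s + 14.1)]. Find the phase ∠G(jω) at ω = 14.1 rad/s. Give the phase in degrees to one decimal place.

-42.7 deg

∠(j14.1) = 90.00°
∠(j14.1 + 0.57) = arctan(14.1/0.57) = 87.69°
∠(j14.1 + 14.1) = arctan(14.1/14.1) = 45.00°
∠G(j14.1) = 90.00° − (87.69° + 45.00°) = -42.69°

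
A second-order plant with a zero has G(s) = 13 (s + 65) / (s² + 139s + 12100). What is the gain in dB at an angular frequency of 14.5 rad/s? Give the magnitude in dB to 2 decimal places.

|j14.5 + 65| = √(14.5² + 65²) = 66.6
|(j14.5)² + 139(j14.5) + 12100| = |11890 + j2015.5| = 1.206e+04
|G(j14.5)| = 13 × 66.6 / 1.206e+04 = 0.071792
20 log₁₀(0.071792) = -22.878 dB

-22.88 dB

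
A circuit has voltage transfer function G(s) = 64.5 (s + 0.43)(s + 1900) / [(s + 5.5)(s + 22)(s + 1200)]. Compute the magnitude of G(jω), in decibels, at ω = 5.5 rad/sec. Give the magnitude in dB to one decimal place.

|j5.5 + 0.43| = √(5.5² + 0.43²) = 5.517
|j5.5 + 1900| = √(5.5² + 1900²) = 1900
|j5.5 + 5.5| = √(5.5² + 5.5²) = 7.778
|j5.5 + 22| = √(5.5² + 22²) = 22.68
|j5.5 + 1200| = √(5.5² + 1200²) = 1200
|G(j5.5)| = 64.5 × 5.517 × 1900 / (7.778 × 22.68 × 1200) = 3.1941
20 log₁₀(3.1941) = 10.09 dB

10.1 dB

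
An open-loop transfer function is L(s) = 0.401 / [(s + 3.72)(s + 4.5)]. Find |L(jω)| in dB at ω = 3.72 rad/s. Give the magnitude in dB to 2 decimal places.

-37.68 dB

|j3.72 + 3.72| = √(3.72² + 3.72²) = 5.261
|j3.72 + 4.5| = √(3.72² + 4.5²) = 5.839
|L(j3.72)| = 0.401 / (5.261 × 5.839) = 0.013055
20 log₁₀(0.013055) = -37.684 dB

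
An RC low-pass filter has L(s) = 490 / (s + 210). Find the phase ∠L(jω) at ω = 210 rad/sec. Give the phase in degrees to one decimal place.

∠(j210 + 210) = arctan(210/210) = 45.00°
∠L(j210) = −45.00° = -45.00°

-45.0°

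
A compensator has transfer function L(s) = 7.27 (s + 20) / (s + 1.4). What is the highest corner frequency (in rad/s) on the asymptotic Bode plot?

20 rad/s

Break frequencies occur at each pole and zero magnitude: 1.4 rad/s, 20 rad/s.
The highest is 20 rad/s.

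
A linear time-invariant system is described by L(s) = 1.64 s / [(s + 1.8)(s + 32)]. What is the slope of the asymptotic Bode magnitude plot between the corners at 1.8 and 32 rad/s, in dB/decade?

In this band the factors already past their corner are: 1 differentiator zero, pole at 1.8; net slope = 0 dB/decade.

0 dB/decade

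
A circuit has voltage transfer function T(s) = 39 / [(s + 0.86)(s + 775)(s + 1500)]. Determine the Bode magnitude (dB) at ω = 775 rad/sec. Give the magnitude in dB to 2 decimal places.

|j775 + 0.86| = √(775² + 0.86²) = 775
|j775 + 775| = √(775² + 775²) = 1096
|j775 + 1500| = √(775² + 1500²) = 1688
|T(j775)| = 39 / (775 × 1096 × 1688) = 2.7194e-08
20 log₁₀(2.7194e-08) = -151.310 dB

-151.31 dB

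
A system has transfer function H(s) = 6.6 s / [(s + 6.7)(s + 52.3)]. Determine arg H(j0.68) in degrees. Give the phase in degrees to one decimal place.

83.5°

∠(j0.68) = 90.00°
∠(j0.68 + 6.7) = arctan(0.68/6.7) = 5.80°
∠(j0.68 + 52.3) = arctan(0.68/52.3) = 0.74°
∠H(j0.68) = 90.00° − (5.80° + 0.74°) = 83.46°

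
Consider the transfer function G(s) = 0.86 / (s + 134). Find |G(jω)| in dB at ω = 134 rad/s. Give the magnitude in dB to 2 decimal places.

|j134 + 134| = √(134² + 134²) = 189.5
|G(j134)| = 0.86 / 189.5 = 0.0045381
20 log₁₀(0.0045381) = -46.862 dB

-46.86 dB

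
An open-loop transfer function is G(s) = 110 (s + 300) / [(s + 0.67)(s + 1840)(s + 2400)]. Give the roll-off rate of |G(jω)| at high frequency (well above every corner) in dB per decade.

With 1 zero and 3 poles, the high-frequency asymptotic slope is 20 × (1 − 3) = -40 dB/decade.

-40 dB/decade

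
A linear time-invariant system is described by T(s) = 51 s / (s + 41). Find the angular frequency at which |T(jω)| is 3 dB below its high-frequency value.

For a single-pole high-pass, the −3 dB point is at the pole: ω = 41 rad/s.

41 rad/s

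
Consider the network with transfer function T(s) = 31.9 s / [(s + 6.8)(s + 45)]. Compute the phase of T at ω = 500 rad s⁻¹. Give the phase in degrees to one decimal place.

∠(j500) = 90.00°
∠(j500 + 6.8) = arctan(500/6.8) = 89.22°
∠(j500 + 45) = arctan(500/45) = 84.86°
∠T(j500) = 90.00° − (89.22° + 84.86°) = -84.08°

-84.1°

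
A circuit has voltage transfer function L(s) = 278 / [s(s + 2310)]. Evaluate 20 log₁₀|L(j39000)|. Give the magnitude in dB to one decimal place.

-134.8 dB

|j39000 + 2310| = √(39000² + 2310²) = 3.907e+04
|j39000| = 3.9e+04
|L(j39000)| = 278 / (3.907e+04 × 3.9e+04) = 1.8245e-07
20 log₁₀(1.8245e-07) = -134.78 dB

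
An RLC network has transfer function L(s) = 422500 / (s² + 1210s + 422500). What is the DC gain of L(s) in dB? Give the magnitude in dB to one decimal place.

0.0 dB

L(0) = 422500 / 422500 = 1
20 log₁₀(1) = 0.00 dB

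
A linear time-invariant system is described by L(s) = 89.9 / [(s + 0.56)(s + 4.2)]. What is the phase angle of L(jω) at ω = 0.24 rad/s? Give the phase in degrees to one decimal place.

∠(j0.24 + 0.56) = arctan(0.24/0.56) = 23.20°
∠(j0.24 + 4.2) = arctan(0.24/4.2) = 3.27°
∠L(j0.24) = − (23.20° + 3.27°) = -26.47°

-26.5°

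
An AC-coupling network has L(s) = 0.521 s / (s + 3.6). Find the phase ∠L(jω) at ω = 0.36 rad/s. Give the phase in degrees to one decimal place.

∠(j0.36) = 90.00°
∠(j0.36 + 3.6) = arctan(0.36/3.6) = 5.71°
∠L(j0.36) = 90.00° − 5.71° = 84.29°

84.3°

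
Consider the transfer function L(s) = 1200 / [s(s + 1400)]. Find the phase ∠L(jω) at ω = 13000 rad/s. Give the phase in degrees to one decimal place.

∠(j13000 + 1400) = arctan(13000/1400) = 83.85°
∠(j13000) = 90.00°
∠L(j13000) = − (83.85° + 90.00°) = -173.85°

-173.9°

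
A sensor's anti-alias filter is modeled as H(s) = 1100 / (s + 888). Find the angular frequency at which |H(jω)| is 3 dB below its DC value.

888 rad s⁻¹

For a single-pole low-pass, the −3 dB point is at the pole: ω = 888 rad s⁻¹.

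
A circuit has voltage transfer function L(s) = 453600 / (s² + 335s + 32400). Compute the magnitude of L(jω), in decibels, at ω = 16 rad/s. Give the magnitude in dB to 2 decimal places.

22.87 dB

|(j16)² + 335(j16) + 32400| = |32144 + j5360| = 3.259e+04
|L(j16)| = 453600 / 3.259e+04 = 13.919
20 log₁₀(13.919) = 22.872 dB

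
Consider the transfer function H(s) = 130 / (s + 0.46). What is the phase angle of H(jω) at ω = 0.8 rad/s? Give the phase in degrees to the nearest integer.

-60°

∠(j0.8 + 0.46) = arctan(0.8/0.46) = 60.10°
∠H(j0.8) = −60.10° = -60.10°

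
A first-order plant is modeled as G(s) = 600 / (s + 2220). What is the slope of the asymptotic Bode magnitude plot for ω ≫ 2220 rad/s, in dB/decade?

With 0 zeros and 1 pole, the high-frequency asymptotic slope is 20 × (0 − 1) = -20 dB/decade.

-20 dB/decade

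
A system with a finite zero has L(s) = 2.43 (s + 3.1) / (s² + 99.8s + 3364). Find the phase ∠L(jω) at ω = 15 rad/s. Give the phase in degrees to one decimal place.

52.8°

∠(j15 + 3.1) = arctan(15/3.1) = 78.32°
∠[(j15)² + 99.8(j15) + 3364] = ∠[3139 + j1497] = 25.50°
∠L(j15) = 78.32° − 25.50° = 52.83°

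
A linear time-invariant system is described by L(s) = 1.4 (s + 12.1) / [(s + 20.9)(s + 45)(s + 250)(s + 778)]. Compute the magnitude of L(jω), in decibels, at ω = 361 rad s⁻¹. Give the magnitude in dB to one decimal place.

|j361 + 12.1| = √(361² + 12.1²) = 361.2
|j361 + 20.9| = √(361² + 20.9²) = 361.6
|j361 + 45| = √(361² + 45²) = 363.8
|j361 + 250| = √(361² + 250²) = 439.1
|j361 + 778| = √(361² + 778²) = 857.7
|L(j361)| = 1.4 × 361.2 / (361.6 × 363.8 × 439.1 × 857.7) = 1.0207e-08
20 log₁₀(1.0207e-08) = -159.82 dB

-159.8 dB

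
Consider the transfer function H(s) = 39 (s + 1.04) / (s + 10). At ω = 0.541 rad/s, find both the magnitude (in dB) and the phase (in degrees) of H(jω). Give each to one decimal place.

|j0.541 + 1.04| = √(0.541² + 1.04²) = 1.172
|j0.541 + 10| = √(0.541² + 10²) = 10.01
|H(j0.541)| = 39 × 1.172 / 10.01 = 4.5653
20 log₁₀(4.5653) = 13.19 dB
∠(j0.541 + 1.04) = arctan(0.541/1.04) = 27.48°
∠(j0.541 + 10) = arctan(0.541/10) = 3.10°
∠H(j0.541) = 27.48° − 3.10° = 24.39°

|H| = 13.2 dB, ∠H = 24.4°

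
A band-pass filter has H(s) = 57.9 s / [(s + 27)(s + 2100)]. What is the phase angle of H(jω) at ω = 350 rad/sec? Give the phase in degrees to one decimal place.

∠(j350) = 90.00°
∠(j350 + 27) = arctan(350/27) = 85.59°
∠(j350 + 2100) = arctan(350/2100) = 9.46°
∠H(j350) = 90.00° − (85.59° + 9.46°) = -5.05°

-5.1°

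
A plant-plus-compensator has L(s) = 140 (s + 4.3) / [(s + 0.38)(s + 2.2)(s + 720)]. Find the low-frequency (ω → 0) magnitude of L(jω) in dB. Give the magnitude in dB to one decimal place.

0.0 dB

L(0) = 140 × 4.3 / (0.38 × 2.2 × 720) = 1.0001
20 log₁₀(1.0001) = 0.00 dB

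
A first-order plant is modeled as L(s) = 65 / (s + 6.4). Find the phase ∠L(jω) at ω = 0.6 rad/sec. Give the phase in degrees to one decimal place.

∠(j0.6 + 6.4) = arctan(0.6/6.4) = 5.36°
∠L(j0.6) = −5.36° = -5.36°

-5.4°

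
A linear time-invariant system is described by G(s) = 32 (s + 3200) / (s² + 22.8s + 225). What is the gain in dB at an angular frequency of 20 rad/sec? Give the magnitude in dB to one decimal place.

|j20 + 3200| = √(20² + 3200²) = 3200
|(j20)² + 22.8(j20) + 225| = |-175 + j456| = 488.4
|G(j20)| = 32 × 3200 / 488.4 = 209.66
20 log₁₀(209.66) = 46.43 dB

46.4 dB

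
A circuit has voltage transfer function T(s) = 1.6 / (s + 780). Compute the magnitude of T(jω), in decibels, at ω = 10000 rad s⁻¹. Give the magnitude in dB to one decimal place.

-75.9 dB

|j10000 + 780| = √(10000² + 780²) = 1.003e+04
|T(j10000)| = 1.6 / 1.003e+04 = 0.00015952
20 log₁₀(0.00015952) = -75.94 dB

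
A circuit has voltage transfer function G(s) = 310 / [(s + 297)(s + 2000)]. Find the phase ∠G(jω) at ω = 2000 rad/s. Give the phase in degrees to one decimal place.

-126.6°

∠(j2000 + 297) = arctan(2000/297) = 81.55°
∠(j2000 + 2000) = arctan(2000/2000) = 45.00°
∠G(j2000) = − (81.55° + 45.00°) = -126.55°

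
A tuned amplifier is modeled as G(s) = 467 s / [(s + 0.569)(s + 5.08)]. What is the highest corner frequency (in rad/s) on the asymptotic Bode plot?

5.08 rad/s

Break frequencies occur at each pole and zero magnitude: 0.569 rad/s, 5.08 rad/s.
The highest is 5.08 rad/s.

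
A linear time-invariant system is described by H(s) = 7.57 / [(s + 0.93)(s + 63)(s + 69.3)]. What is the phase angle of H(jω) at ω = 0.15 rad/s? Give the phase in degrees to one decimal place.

∠(j0.15 + 0.93) = arctan(0.15/0.93) = 9.16°
∠(j0.15 + 63) = arctan(0.15/63) = 0.14°
∠(j0.15 + 69.3) = arctan(0.15/69.3) = 0.12°
∠H(j0.15) = − (9.16° + 0.14° + 0.12°) = -9.42°

-9.4°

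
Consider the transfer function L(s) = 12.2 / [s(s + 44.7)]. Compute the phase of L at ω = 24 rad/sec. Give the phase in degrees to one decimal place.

-118.2 deg

∠(j24 + 44.7) = arctan(24/44.7) = 28.23°
∠(j24) = 90.00°
∠L(j24) = − (28.23° + 90.00°) = -118.23°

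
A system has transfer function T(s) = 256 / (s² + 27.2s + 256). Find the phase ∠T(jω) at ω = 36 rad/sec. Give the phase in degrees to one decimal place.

∠[(j36)² + 27.2(j36) + 256] = ∠[-1040 + j979.2] = 136.72°
∠T(j36) = −136.72° = -136.72°

-136.7°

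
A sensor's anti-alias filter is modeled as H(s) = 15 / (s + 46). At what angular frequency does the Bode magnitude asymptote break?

46 rad/s

The single real pole at s = −46 gives a corner at ω = 46 rad/s.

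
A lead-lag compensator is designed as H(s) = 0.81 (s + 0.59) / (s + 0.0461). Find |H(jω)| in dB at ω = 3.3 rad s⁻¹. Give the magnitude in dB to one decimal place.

-1.7 dB

|j3.3 + 0.59| = √(3.3² + 0.59²) = 3.352
|j3.3 + 0.0461| = √(3.3² + 0.0461²) = 3.3
|H(j3.3)| = 0.81 × 3.352 / 3.3 = 0.82276
20 log₁₀(0.82276) = -1.69 dB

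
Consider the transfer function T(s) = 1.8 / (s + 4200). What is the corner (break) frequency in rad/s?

The single real pole at s = −4200 gives a corner at ω = 4200 rad/s.

4200 rad/s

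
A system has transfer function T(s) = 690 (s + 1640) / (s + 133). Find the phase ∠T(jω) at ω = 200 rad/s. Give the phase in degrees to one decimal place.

∠(j200 + 1640) = arctan(200/1640) = 6.95°
∠(j200 + 133) = arctan(200/133) = 56.38°
∠T(j200) = 6.95° − 56.38° = -49.42°

-49.4°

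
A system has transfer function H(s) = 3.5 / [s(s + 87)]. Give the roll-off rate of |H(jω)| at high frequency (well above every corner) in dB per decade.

With 0 zeros and 2 poles, the high-frequency asymptotic slope is 20 × (0 − 2) = -40 dB/decade.

-40 dB/decade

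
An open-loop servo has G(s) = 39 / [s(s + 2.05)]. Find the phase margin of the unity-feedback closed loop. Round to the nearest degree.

19°

Gain crossover: |G(jω)| = 1 at ω ≈ 6.08 rad s⁻¹.
∠G(j6.08) = −90° − arctan(6.08/2.05) ≈ -161.36°
PM = 180° + (-161.36°) = 18.64°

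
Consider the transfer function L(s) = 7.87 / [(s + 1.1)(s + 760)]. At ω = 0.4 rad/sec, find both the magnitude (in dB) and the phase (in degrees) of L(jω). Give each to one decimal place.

|L| = -41.1 dB, ∠L = -20.0°

|j0.4 + 1.1| = √(0.4² + 1.1²) = 1.17
|j0.4 + 760| = √(0.4² + 760²) = 760
|L(j0.4)| = 7.87 / (1.17 × 760) = 0.0088471
20 log₁₀(0.0088471) = -41.06 dB
∠(j0.4 + 1.1) = arctan(0.4/1.1) = 19.98°
∠(j0.4 + 760) = arctan(0.4/760) = 0.03°
∠L(j0.4) = − (19.98° + 0.03°) = -20.01°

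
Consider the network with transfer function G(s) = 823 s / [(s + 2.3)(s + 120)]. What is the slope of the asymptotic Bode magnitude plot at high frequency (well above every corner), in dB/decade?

-20 dB/decade

With 1 zero and 2 poles, the high-frequency asymptotic slope is 20 × (1 − 2) = -20 dB/decade.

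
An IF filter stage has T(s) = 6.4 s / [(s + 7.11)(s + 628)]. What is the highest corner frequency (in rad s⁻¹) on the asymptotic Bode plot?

628 rad s⁻¹

Break frequencies occur at each pole and zero magnitude: 7.11 rad s⁻¹, 628 rad s⁻¹.
The highest is 628 rad s⁻¹.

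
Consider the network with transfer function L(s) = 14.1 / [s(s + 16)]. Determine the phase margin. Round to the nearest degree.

87°

Gain crossover: |L(jω)| = 1 at ω ≈ 0.88 rad/s.
∠L(j0.88) = −90° − arctan(0.88/16) ≈ -93.15°
PM = 180° + (-93.15°) = 86.85°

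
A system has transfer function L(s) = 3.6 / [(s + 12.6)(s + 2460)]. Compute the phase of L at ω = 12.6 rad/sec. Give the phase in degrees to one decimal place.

-45.3°

∠(j12.6 + 12.6) = arctan(12.6/12.6) = 45.00°
∠(j12.6 + 2460) = arctan(12.6/2460) = 0.29°
∠L(j12.6) = − (45.00° + 0.29°) = -45.29°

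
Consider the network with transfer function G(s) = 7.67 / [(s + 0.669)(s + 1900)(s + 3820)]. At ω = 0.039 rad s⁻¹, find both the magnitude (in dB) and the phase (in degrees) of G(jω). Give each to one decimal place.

|j0.039 + 0.669| = √(0.039² + 0.669²) = 0.6701
|j0.039 + 1900| = √(0.039² + 1900²) = 1900
|j0.039 + 3820| = √(0.039² + 3820²) = 3820
|G(j0.039)| = 7.67 / (0.6701 × 1900 × 3820) = 1.5769e-06
20 log₁₀(1.5769e-06) = -116.04 dB
∠(j0.039 + 0.669) = arctan(0.039/0.669) = 3.34°
∠(j0.039 + 1900) = arctan(0.039/1900) = 0.00°
∠(j0.039 + 3820) = arctan(0.039/3820) = 0.00°
∠G(j0.039) = − (3.34° + 0.00° + 0.00°) = -3.34°

|G| = -116.0 dB, ∠G = -3.3°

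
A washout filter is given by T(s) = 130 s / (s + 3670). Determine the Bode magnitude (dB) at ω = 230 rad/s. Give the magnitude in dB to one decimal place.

|j230| = 230
|j230 + 3670| = √(230² + 3670²) = 3677
|T(j230)| = 130 × 230 / 3677 = 8.1312
20 log₁₀(8.1312) = 18.20 dB

18.2 dB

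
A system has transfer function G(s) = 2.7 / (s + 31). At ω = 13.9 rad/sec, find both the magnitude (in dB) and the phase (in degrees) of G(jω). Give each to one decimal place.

|j13.9 + 31| = √(13.9² + 31²) = 33.97
|G(j13.9)| = 2.7 / 33.97 = 0.079473
20 log₁₀(0.079473) = -22.00 dB
∠(j13.9 + 31) = arctan(13.9/31) = 24.15°
∠G(j13.9) = −24.15° = -24.15°

|G| = -22.0 dB, ∠G = -24.2°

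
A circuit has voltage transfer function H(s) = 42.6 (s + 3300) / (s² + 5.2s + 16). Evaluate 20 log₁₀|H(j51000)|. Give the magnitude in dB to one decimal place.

-61.5 dB

|j51000 + 3300| = √(51000² + 3300²) = 5.111e+04
|(j51000)² + 5.2(j51000) + 16| = |-2.601e+09 + j2.652e+05| = 2.601e+09
|H(j51000)| = 42.6 × 5.111e+04 / 2.601e+09 = 0.00083704
20 log₁₀(0.00083704) = -61.55 dB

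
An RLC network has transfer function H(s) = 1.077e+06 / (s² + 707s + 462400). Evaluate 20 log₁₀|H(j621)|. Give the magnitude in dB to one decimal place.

7.7 dB

|(j621)² + 707(j621) + 462400| = |76759 + j4.3905e+05| = 4.457e+05
|H(j621)| = 1.077e+06 / 4.457e+05 = 2.4164
20 log₁₀(2.4164) = 7.66 dB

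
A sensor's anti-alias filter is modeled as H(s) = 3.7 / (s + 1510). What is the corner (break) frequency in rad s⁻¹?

The single real pole at s = −1510 gives a corner at ω = 1510 rad s⁻¹.

1510 rad s⁻¹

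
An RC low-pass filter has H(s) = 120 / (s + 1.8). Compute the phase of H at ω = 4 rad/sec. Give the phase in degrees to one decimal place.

∠(j4 + 1.8) = arctan(4/1.8) = 65.77°
∠H(j4) = −65.77° = -65.77°

-65.8°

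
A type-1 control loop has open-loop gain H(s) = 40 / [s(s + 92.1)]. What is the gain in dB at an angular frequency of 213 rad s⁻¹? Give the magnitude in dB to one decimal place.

-61.8 dB

|j213 + 92.1| = √(213² + 92.1²) = 232.1
|j213| = 213
|H(j213)| = 40 / (232.1 × 213) = 0.00080925
20 log₁₀(0.00080925) = -61.84 dB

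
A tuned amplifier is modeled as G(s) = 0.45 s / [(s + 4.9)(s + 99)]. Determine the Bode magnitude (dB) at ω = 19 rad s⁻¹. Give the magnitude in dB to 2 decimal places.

-47.29 dB

|j19| = 19
|j19 + 4.9| = √(19² + 4.9²) = 19.62
|j19 + 99| = √(19² + 99²) = 100.8
|G(j19)| = 0.45 × 19 / (19.62 × 100.8) = 0.0043226
20 log₁₀(0.0043226) = -47.285 dB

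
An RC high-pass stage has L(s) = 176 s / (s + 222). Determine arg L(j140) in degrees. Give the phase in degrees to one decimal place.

57.8 deg

∠(j140) = 90.00°
∠(j140 + 222) = arctan(140/222) = 32.24°
∠L(j140) = 90.00° − 32.24° = 57.76°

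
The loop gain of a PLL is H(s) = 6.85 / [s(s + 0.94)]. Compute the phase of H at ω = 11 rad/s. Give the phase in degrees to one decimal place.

∠(j11 + 0.94) = arctan(11/0.94) = 85.12°
∠(j11) = 90.00°
∠H(j11) = − (85.12° + 90.00°) = -175.12°

-175.1°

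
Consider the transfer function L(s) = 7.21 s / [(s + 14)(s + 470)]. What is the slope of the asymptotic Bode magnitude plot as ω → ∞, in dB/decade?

-20 dB/decade

With 1 zero and 2 poles, the high-frequency asymptotic slope is 20 × (1 − 2) = -20 dB/decade.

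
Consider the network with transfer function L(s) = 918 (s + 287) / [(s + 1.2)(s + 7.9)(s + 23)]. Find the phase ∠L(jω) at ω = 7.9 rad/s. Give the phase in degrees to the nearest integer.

∠(j7.9 + 287) = arctan(7.9/287) = 1.58°
∠(j7.9 + 1.2) = arctan(7.9/1.2) = 81.36°
∠(j7.9 + 7.9) = arctan(7.9/7.9) = 45.00°
∠(j7.9 + 23) = arctan(7.9/23) = 18.96°
∠L(j7.9) = 1.58° − (81.36° + 45.00° + 18.96°) = -143.74°

-144°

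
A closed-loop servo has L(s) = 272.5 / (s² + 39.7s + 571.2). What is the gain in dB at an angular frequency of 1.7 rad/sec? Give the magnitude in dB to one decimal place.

-6.4 dB

|(j1.7)² + 39.7(j1.7) + 571.2| = |568.31 + j67.49| = 572.3
|L(j1.7)| = 272.5 / 572.3 = 0.47615
20 log₁₀(0.47615) = -6.45 dB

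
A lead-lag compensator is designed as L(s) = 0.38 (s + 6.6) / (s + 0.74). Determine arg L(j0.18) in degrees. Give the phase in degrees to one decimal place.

∠(j0.18 + 6.6) = arctan(0.18/6.6) = 1.56°
∠(j0.18 + 0.74) = arctan(0.18/0.74) = 13.67°
∠L(j0.18) = 1.56° − 13.67° = -12.11°

-12.1 deg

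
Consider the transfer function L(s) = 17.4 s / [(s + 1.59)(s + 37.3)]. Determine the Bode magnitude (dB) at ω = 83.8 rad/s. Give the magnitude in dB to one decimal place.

-14.4 dB

|j83.8| = 83.8
|j83.8 + 1.59| = √(83.8² + 1.59²) = 83.82
|j83.8 + 37.3| = √(83.8² + 37.3²) = 91.73
|L(j83.8)| = 17.4 × 83.8 / (83.82 × 91.73) = 0.18966
20 log₁₀(0.18966) = -14.44 dB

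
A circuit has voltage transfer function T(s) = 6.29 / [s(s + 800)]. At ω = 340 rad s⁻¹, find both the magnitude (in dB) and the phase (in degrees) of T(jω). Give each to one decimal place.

|j340 + 800| = √(340² + 800²) = 869.3
|j340| = 340
|T(j340)| = 6.29 / (869.3 × 340) = 2.1283e-05
20 log₁₀(2.1283e-05) = -93.44 dB
∠(j340 + 800) = arctan(340/800) = 23.03°
∠(j340) = 90.00°
∠T(j340) = − (23.03° + 90.00°) = -113.03°

|T| = -93.4 dB, ∠T = -113.0 deg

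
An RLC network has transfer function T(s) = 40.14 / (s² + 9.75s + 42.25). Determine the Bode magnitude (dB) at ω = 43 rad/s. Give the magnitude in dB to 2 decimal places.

|(j43)² + 9.75(j43) + 42.25| = |-1806.8 + j419.25| = 1855
|T(j43)| = 40.14 / 1855 = 0.021642
20 log₁₀(0.021642) = -33.294 dB

-33.29 dB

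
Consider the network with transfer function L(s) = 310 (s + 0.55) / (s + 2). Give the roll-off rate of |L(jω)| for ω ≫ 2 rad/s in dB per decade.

With 1 zero and 1 pole, the high-frequency asymptotic slope is 20 × (1 − 1) = 0 dB/decade.

0 dB/decade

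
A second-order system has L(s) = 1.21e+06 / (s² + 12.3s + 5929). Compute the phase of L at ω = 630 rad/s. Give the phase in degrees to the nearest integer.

∠[(j630)² + 12.3(j630) + 5929] = ∠[-3.9097e+05 + j7749] = 178.86°
∠L(j630) = −178.86° = -178.86°

-179 deg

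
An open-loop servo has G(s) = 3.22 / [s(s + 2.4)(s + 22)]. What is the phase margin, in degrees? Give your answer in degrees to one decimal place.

Gain crossover: |G(jω)| = 1 at ω ≈ 0.061 rad/s.
∠G(j0.061) = −90° − arctan(0.061/2.4) − arctan(0.061/22) ≈ -91.61°
PM = 180° + (-91.61°) = 88.39°

88.4 deg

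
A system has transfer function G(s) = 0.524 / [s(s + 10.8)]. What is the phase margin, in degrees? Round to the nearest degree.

90°

Gain crossover: |G(jω)| = 1 at ω ≈ 0.0485 rad/sec.
∠G(j0.0485) = −90° − arctan(0.0485/10.8) ≈ -90.26°
PM = 180° + (-90.26°) = 89.74°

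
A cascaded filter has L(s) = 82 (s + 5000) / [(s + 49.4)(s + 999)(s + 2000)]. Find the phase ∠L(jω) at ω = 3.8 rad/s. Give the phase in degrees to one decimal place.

∠(j3.8 + 5000) = arctan(3.8/5000) = 0.04°
∠(j3.8 + 49.4) = arctan(3.8/49.4) = 4.40°
∠(j3.8 + 999) = arctan(3.8/999) = 0.22°
∠(j3.8 + 2000) = arctan(3.8/2000) = 0.11°
∠L(j3.8) = 0.04° − (4.40° + 0.22° + 0.11°) = -4.68°

-4.7 deg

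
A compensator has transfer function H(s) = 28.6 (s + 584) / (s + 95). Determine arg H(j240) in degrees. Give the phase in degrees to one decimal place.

∠(j240 + 584) = arctan(240/584) = 22.34°
∠(j240 + 95) = arctan(240/95) = 68.40°
∠H(j240) = 22.34° − 68.40° = -46.06°

-46.1°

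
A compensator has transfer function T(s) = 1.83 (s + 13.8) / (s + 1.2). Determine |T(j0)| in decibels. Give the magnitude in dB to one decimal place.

T(0) = 1.83 × 13.8 / 1.2 = 21.045
20 log₁₀(21.045) = 26.46 dB

26.5 dB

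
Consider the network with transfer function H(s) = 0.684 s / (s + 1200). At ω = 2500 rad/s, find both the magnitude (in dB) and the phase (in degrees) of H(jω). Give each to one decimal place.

|H| = -4.2 dB, ∠H = 25.6°

|j2500| = 2500
|j2500 + 1200| = √(2500² + 1200²) = 2773
|H(j2500)| = 0.684 × 2500 / 2773 = 0.61664
20 log₁₀(0.61664) = -4.20 dB
∠(j2500) = 90.00°
∠(j2500 + 1200) = arctan(2500/1200) = 64.36°
∠H(j2500) = 90.00° − 64.36° = 25.64°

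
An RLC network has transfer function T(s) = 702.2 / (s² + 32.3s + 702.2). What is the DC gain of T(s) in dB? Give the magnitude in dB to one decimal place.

T(0) = 702.2 / 702.2 = 1
20 log₁₀(1) = 0.00 dB

0.0 dB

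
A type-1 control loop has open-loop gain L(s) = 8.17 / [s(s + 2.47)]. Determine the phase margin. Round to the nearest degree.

46°

Gain crossover: |L(jω)| = 1 at ω ≈ 2.38 rad/s.
∠L(j2.38) = −90° − arctan(2.38/2.47) ≈ -133.95°
PM = 180° + (-133.95°) = 46.05°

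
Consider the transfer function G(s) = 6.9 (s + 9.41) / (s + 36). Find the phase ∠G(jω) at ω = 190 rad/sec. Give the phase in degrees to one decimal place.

∠(j190 + 9.41) = arctan(190/9.41) = 87.16°
∠(j190 + 36) = arctan(190/36) = 79.27°
∠G(j190) = 87.16° − 79.27° = 7.89°

7.9 deg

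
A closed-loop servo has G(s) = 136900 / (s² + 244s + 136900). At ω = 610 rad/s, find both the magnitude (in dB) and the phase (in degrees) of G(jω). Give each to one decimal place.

|G| = -6.2 dB, ∠G = -147.7 deg

|(j610)² + 244(j610) + 136900| = |-2.352e+05 + j1.4884e+05| = 2.783e+05
|G(j610)| = 136900 / 2.783e+05 = 0.49185
20 log₁₀(0.49185) = -6.16 dB
∠[(j610)² + 244(j610) + 136900] = ∠[-2.352e+05 + j1.4884e+05] = 147.67°
∠G(j610) = −147.67° = -147.67°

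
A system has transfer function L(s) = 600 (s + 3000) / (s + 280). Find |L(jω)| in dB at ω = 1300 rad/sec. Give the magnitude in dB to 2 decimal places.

63.38 dB

|j1300 + 3000| = √(1300² + 3000²) = 3270
|j1300 + 280| = √(1300² + 280²) = 1330
|L(j1300)| = 600 × 3270 / 1330 = 1475.2
20 log₁₀(1475.2) = 63.377 dB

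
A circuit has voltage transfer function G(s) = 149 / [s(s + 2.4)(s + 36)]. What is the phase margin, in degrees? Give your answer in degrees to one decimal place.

56.2°

Gain crossover: |G(jω)| = 1 at ω ≈ 1.47 rad/sec.
∠G(j1.47) = −90° − arctan(1.47/2.4) − arctan(1.47/36) ≈ -123.82°
PM = 180° + (-123.82°) = 56.18°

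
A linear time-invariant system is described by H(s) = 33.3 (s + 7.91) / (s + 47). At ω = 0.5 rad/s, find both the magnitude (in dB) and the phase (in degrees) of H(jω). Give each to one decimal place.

|j0.5 + 7.91| = √(0.5² + 7.91²) = 7.926
|j0.5 + 47| = √(0.5² + 47²) = 47
|H(j0.5)| = 33.3 × 7.926 / 47 = 5.6152
20 log₁₀(5.6152) = 14.99 dB
∠(j0.5 + 7.91) = arctan(0.5/7.91) = 3.62°
∠(j0.5 + 47) = arctan(0.5/47) = 0.61°
∠H(j0.5) = 3.62° − 0.61° = 3.01°

|H| = 15.0 dB, ∠H = 3.0°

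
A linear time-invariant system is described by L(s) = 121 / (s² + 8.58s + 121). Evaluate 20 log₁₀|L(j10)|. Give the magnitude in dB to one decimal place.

2.7 dB

|(j10)² + 8.58(j10) + 121| = |21 + j85.8| = 88.33
|L(j10)| = 121 / 88.33 = 1.3698
20 log₁₀(1.3698) = 2.73 dB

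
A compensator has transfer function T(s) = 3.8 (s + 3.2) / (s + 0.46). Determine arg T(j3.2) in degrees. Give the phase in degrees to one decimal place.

-36.8°

∠(j3.2 + 3.2) = arctan(3.2/3.2) = 45.00°
∠(j3.2 + 0.46) = arctan(3.2/0.46) = 81.82°
∠T(j3.2) = 45.00° − 81.82° = -36.82°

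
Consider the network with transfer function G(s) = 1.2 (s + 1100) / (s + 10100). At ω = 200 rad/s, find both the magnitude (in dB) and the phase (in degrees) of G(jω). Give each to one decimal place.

|G| = -17.5 dB, ∠G = 9.2 deg

|j200 + 1100| = √(200² + 1100²) = 1118
|j200 + 10100| = √(200² + 10100²) = 1.01e+04
|G(j200)| = 1.2 × 1118 / 1.01e+04 = 0.13281
20 log₁₀(0.13281) = -17.54 dB
∠(j200 + 1100) = arctan(200/1100) = 10.30°
∠(j200 + 10100) = arctan(200/10100) = 1.13°
∠G(j200) = 10.30° − 1.13° = 9.17°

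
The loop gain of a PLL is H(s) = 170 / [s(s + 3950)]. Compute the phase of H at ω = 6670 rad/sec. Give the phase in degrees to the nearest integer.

∠(j6670 + 3950) = arctan(6670/3950) = 59.37°
∠(j6670) = 90.00°
∠H(j6670) = − (59.37° + 90.00°) = -149.37°

-149°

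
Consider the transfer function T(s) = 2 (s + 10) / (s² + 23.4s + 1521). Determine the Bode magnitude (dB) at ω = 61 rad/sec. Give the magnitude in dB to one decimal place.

-26.5 dB

|j61 + 10| = √(61² + 10²) = 61.81
|(j61)² + 23.4(j61) + 1521| = |-2200 + j1427.4| = 2622
|T(j61)| = 2 × 61.81 / 2622 = 0.047142
20 log₁₀(0.047142) = -26.53 dB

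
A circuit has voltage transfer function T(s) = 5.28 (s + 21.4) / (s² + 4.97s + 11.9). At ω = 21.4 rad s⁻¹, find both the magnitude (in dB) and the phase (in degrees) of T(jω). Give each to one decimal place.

|j21.4 + 21.4| = √(21.4² + 21.4²) = 30.26
|(j21.4)² + 4.97(j21.4) + 11.9| = |-446.06 + j106.36| = 458.6
|T(j21.4)| = 5.28 × 30.26 / 458.6 = 0.34847
20 log₁₀(0.34847) = -9.16 dB
∠(j21.4 + 21.4) = arctan(21.4/21.4) = 45.00°
∠[(j21.4)² + 4.97(j21.4) + 11.9] = ∠[-446.06 + j106.36] = 166.59°
∠T(j21.4) = 45.00° − 166.59° = -121.59°

|T| = -9.2 dB, ∠T = -121.6 deg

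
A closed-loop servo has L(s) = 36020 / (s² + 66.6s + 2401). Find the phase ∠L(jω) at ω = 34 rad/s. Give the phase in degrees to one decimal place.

-61.2°

∠[(j34)² + 66.6(j34) + 2401] = ∠[1245 + j2264.4] = 61.20°
∠L(j34) = −61.20° = -61.20°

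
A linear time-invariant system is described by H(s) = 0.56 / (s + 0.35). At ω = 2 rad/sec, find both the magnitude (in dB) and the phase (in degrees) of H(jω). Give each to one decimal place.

|H| = -11.2 dB, ∠H = -80.1 deg

|j2 + 0.35| = √(2² + 0.35²) = 2.03
|H(j2)| = 0.56 / 2.03 = 0.27581
20 log₁₀(0.27581) = -11.19 dB
∠(j2 + 0.35) = arctan(2/0.35) = 80.07°
∠H(j2) = −80.07° = -80.07°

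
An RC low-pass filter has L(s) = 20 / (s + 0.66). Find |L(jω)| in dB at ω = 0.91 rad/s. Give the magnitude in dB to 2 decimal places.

25.00 dB

|j0.91 + 0.66| = √(0.91² + 0.66²) = 1.124
|L(j0.91)| = 20 / 1.124 = 17.791
20 log₁₀(17.791) = 25.004 dB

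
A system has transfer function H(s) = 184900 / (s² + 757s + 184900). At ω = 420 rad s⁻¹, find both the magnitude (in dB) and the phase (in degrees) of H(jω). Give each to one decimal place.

|H| = -4.7 dB, ∠H = -88.5 deg

|(j420)² + 757(j420) + 184900| = |8500 + j3.1794e+05| = 3.181e+05
|H(j420)| = 184900 / 3.181e+05 = 0.58135
20 log₁₀(0.58135) = -4.71 dB
∠[(j420)² + 757(j420) + 184900] = ∠[8500 + j3.1794e+05] = 88.47°
∠H(j420) = −88.47° = -88.47°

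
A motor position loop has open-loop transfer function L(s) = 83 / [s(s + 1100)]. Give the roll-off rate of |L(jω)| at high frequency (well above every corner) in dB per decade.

With 0 zeros and 2 poles, the high-frequency asymptotic slope is 20 × (0 − 2) = -40 dB/decade.

-40 dB/decade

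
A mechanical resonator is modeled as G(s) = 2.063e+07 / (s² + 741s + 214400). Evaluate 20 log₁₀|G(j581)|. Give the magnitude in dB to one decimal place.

|(j581)² + 741(j581) + 214400| = |-1.2316e+05 + j4.3052e+05| = 4.478e+05
|G(j581)| = 2.063e+07 / 4.478e+05 = 46.071
20 log₁₀(46.071) = 33.27 dB

33.3 dB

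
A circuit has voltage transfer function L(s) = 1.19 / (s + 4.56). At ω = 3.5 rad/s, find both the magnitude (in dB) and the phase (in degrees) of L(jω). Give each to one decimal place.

|j3.5 + 4.56| = √(3.5² + 4.56²) = 5.748
|L(j3.5)| = 1.19 / 5.748 = 0.20702
20 log₁₀(0.20702) = -13.68 dB
∠(j3.5 + 4.56) = arctan(3.5/4.56) = 37.51°
∠L(j3.5) = −37.51° = -37.51°

|L| = -13.7 dB, ∠L = -37.5°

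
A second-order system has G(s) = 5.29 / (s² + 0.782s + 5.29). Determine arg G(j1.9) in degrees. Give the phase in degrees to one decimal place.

∠[(j1.9)² + 0.782(j1.9) + 5.29] = ∠[1.68 + j1.4858] = 41.49°
∠G(j1.9) = −41.49° = -41.49°

-41.5 deg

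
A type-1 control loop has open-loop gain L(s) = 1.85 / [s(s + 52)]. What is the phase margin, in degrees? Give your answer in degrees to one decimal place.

90.0°

Gain crossover: |L(jω)| = 1 at ω ≈ 0.0356 rad/s.
∠L(j0.0356) = −90° − arctan(0.0356/52) ≈ -90.04°
PM = 180° + (-90.04°) = 89.96°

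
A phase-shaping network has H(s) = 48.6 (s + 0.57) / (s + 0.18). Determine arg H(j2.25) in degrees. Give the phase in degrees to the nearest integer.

-10°

∠(j2.25 + 0.57) = arctan(2.25/0.57) = 75.78°
∠(j2.25 + 0.18) = arctan(2.25/0.18) = 85.43°
∠H(j2.25) = 75.78° − 85.43° = -9.64°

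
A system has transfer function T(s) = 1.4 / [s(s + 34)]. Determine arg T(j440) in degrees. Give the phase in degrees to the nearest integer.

∠(j440 + 34) = arctan(440/34) = 85.58°
∠(j440) = 90.00°
∠T(j440) = − (85.58° + 90.00°) = -175.58°

-176°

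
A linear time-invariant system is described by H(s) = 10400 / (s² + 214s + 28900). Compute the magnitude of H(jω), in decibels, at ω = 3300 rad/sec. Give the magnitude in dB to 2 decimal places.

|(j3300)² + 214(j3300) + 28900| = |-1.0861e+07 + j7.062e+05| = 1.088e+07
|H(j3300)| = 10400 / 1.088e+07 = 0.00095553
20 log₁₀(0.00095553) = -60.395 dB

-60.40 dB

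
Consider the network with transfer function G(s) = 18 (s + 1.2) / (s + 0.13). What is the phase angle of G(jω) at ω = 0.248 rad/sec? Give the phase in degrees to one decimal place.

∠(j0.248 + 1.2) = arctan(0.248/1.2) = 11.68°
∠(j0.248 + 0.13) = arctan(0.248/0.13) = 62.34°
∠G(j0.248) = 11.68° − 62.34° = -50.66°

-50.7°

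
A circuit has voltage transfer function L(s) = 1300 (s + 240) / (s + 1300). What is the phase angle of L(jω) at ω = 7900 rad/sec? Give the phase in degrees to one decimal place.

7.6°

∠(j7900 + 240) = arctan(7900/240) = 88.26°
∠(j7900 + 1300) = arctan(7900/1300) = 80.66°
∠L(j7900) = 88.26° − 80.66° = 7.60°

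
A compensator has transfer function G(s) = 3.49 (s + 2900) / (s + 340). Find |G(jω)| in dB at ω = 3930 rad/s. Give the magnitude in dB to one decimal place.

12.7 dB

|j3930 + 2900| = √(3930² + 2900²) = 4884
|j3930 + 340| = √(3930² + 340²) = 3945
|G(j3930)| = 3.49 × 4884 / 3945 = 4.3212
20 log₁₀(4.3212) = 12.71 dB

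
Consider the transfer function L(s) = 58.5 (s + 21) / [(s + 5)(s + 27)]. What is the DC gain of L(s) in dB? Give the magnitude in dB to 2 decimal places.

19.18 dB

L(0) = 58.5 × 21 / (5 × 27) = 9.1
20 log₁₀(9.1) = 19.181 dB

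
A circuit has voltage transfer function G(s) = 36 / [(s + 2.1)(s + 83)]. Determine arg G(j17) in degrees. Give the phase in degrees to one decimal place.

∠(j17 + 2.1) = arctan(17/2.1) = 82.96°
∠(j17 + 83) = arctan(17/83) = 11.58°
∠G(j17) = − (82.96° + 11.58°) = -94.53°

-94.5 deg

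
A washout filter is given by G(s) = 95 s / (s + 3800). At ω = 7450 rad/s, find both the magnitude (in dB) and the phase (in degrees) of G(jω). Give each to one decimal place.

|G| = 38.6 dB, ∠G = 27.0 deg

|j7450| = 7450
|j7450 + 3800| = √(7450² + 3800²) = 8363
|G(j7450)| = 95 × 7450 / 8363 = 84.627
20 log₁₀(84.627) = 38.55 dB
∠(j7450) = 90.00°
∠(j7450 + 3800) = arctan(7450/3800) = 62.98°
∠G(j7450) = 90.00° − 62.98° = 27.02°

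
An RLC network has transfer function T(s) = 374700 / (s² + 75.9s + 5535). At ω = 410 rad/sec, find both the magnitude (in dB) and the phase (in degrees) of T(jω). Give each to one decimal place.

|(j410)² + 75.9(j410) + 5535| = |-1.6256e+05 + j31119| = 1.655e+05
|T(j410)| = 374700 / 1.655e+05 = 2.2638
20 log₁₀(2.2638) = 7.10 dB
∠[(j410)² + 75.9(j410) + 5535] = ∠[-1.6256e+05 + j31119] = 169.16°
∠T(j410) = −169.16° = -169.16°

|T| = 7.1 dB, ∠T = -169.2°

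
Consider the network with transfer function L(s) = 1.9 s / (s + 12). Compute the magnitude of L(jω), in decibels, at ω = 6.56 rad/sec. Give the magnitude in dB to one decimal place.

|j6.56| = 6.56
|j6.56 + 12| = √(6.56² + 12²) = 13.68
|L(j6.56)| = 1.9 × 6.56 / 13.68 = 0.91138
20 log₁₀(0.91138) = -0.81 dB

-0.8 dB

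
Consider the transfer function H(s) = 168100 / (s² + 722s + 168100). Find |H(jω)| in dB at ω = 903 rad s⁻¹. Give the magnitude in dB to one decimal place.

|(j903)² + 722(j903) + 168100| = |-6.4731e+05 + j6.5197e+05| = 9.187e+05
|H(j903)| = 168100 / 9.187e+05 = 0.18297
20 log₁₀(0.18297) = -14.75 dB

-14.8 dB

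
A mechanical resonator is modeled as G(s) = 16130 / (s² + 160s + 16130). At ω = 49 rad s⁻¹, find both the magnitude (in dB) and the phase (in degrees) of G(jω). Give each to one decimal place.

|G| = 0.2 dB, ∠G = -29.7 deg

|(j49)² + 160(j49) + 16130| = |13729 + j7840| = 1.581e+04
|G(j49)| = 16130 / 1.581e+04 = 1.0203
20 log₁₀(1.0203) = 0.17 dB
∠[(j49)² + 160(j49) + 16130] = ∠[13729 + j7840] = 29.73°
∠G(j49) = −29.73° = -29.73°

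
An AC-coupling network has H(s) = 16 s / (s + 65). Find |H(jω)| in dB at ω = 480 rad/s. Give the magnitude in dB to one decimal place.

|j480| = 480
|j480 + 65| = √(480² + 65²) = 484.4
|H(j480)| = 16 × 480 / 484.4 = 15.855
20 log₁₀(15.855) = 24.00 dB

24.0 dB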